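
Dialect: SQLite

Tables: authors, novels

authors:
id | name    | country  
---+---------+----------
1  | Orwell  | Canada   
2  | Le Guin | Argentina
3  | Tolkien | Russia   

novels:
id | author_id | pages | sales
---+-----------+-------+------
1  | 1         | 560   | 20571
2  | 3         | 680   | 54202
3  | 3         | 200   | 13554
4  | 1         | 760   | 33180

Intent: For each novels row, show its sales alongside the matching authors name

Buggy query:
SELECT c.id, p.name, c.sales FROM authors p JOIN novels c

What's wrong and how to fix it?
Bug: JOIN with no ON clause produces a cartesian product; every novels row pairs with every authors row

Fix: Add ON c.author_id = p.id to the JOIN

Corrected query:
SELECT c.id, p.name, c.sales FROM authors p JOIN novels c ON c.author_id = p.id

Result:
id | name    | sales
---+---------+------
1  | Orwell  | 20571
2  | Tolkien | 54202
3  | Tolkien | 13554
4  | Orwell  | 33180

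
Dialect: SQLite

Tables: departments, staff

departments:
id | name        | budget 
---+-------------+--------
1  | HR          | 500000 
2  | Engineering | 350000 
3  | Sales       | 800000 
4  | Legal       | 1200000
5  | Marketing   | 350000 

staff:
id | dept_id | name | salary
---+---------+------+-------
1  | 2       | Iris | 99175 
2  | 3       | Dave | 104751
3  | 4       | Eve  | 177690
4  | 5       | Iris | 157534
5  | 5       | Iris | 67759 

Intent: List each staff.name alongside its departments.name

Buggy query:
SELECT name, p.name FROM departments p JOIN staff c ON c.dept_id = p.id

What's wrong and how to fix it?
Bug: 'name' exists in both joined tables, so the database can't tell which one is meant

Fix: Qualify the column with its table alias (c.name)

Corrected query:
SELECT c.name, p.name FROM departments p JOIN staff c ON c.dept_id = p.id

Result:
name | name       
-----+------------
Iris | Engineering
Dave | Sales      
Eve  | Legal      
Iris | Marketing  
Iris | Marketing  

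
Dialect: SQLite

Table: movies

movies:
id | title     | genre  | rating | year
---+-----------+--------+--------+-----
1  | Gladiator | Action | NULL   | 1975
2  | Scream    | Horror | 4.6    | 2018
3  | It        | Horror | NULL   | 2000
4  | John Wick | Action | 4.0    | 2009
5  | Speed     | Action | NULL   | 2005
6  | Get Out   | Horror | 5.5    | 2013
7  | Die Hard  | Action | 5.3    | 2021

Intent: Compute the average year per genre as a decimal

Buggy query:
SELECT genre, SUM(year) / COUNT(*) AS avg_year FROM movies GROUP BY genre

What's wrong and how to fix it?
Bug: Both operands are integers, so '/' performs integer division and truncates

Fix: Cast one side to REAL so the division keeps the fractional part

Corrected query:
SELECT genre, SUM(year) * 1.0 / COUNT(*) AS avg_year FROM movies GROUP BY genre

Result:
genre  | avg_year   
-------+------------
Action | 2002.5     
Horror | 2010.333333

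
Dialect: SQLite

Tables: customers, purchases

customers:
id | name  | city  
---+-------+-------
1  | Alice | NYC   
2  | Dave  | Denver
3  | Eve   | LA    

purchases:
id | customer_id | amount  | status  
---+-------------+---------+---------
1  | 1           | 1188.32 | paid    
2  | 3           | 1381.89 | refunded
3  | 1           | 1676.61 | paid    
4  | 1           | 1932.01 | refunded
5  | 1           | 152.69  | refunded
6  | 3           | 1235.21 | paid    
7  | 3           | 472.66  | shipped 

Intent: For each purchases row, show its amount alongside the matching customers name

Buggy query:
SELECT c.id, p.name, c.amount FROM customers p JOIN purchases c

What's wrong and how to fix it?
Bug: JOIN with no ON clause produces a cartesian product; every purchases row pairs with every customers row

Fix: Specify the join condition linking the foreign key to the parent id

Corrected query:
SELECT c.id, p.name, c.amount FROM customers p JOIN purchases c ON c.customer_id = p.id

Result:
id | name  | amount 
---+-------+--------
1  | Alice | 1188.32
2  | Eve   | 1381.89
3  | Alice | 1676.61
4  | Alice | 1932.01
5  | Alice | 152.69 
6  | Eve   | 1235.21
7  | Eve   | 472.66 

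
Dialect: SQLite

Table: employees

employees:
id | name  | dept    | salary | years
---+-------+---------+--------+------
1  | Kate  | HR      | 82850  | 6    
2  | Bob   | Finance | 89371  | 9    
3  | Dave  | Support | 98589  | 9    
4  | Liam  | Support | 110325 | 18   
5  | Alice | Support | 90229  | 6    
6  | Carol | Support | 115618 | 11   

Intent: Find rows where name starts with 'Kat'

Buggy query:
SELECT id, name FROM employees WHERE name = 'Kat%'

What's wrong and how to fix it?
Bug: Wildcards only work with LIKE; '=' treats '%' as a literal character

Fix: Use LIKE for wildcard pattern matching

Corrected query:
SELECT id, name FROM employees WHERE name LIKE 'Kat%'

Result:
id | name
---+-----
1  | Kate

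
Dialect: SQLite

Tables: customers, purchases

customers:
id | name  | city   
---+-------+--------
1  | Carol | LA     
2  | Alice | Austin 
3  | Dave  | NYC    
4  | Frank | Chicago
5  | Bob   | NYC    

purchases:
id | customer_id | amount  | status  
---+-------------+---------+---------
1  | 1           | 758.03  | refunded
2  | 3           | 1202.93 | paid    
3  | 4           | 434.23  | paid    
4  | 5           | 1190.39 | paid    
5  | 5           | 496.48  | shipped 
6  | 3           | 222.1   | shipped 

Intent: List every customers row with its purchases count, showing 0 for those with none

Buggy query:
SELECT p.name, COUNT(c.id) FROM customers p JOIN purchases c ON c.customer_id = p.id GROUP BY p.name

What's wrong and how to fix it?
Bug: An inner join excludes parents with zero children

Fix: Use LEFT JOIN so parents without children still appear (COUNT(c.id) gives 0)

Corrected query:
SELECT p.name, COUNT(c.id) FROM customers p LEFT JOIN purchases c ON c.customer_id = p.id GROUP BY p.name

Result:
name  | COUNT(c.id)
------+------------
Alice | 0          
Bob   | 2          
Carol | 1          
Dave  | 2          
Frank | 1          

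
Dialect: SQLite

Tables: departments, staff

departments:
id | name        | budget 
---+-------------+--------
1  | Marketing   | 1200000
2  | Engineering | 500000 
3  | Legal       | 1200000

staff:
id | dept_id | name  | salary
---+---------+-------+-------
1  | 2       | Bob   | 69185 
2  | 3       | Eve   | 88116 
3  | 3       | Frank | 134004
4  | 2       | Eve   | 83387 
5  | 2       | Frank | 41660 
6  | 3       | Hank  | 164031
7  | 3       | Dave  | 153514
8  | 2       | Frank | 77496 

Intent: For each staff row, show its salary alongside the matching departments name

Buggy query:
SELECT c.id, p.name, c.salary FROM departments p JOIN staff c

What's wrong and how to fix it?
Bug: Missing join condition: each staff row is matched to all departments rows instead of just its own

Fix: Specify the join condition linking the foreign key to the parent id

Corrected query:
SELECT c.id, p.name, c.salary FROM departments p JOIN staff c ON c.dept_id = p.id

Result:
id | name        | salary
---+-------------+-------
1  | Engineering | 69185 
2  | Legal       | 88116 
3  | Legal       | 134004
4  | Engineering | 83387 
5  | Engineering | 41660 
6  | Legal       | 164031
7  | Legal       | 153514
8  | Engineering | 77496 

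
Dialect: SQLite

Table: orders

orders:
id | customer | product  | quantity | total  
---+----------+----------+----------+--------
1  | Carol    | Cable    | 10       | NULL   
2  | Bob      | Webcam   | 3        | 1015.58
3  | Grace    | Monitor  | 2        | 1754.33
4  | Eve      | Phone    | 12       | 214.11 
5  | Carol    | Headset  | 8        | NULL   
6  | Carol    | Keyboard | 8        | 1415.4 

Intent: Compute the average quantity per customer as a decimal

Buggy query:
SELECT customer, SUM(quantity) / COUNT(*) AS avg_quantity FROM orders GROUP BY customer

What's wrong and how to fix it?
Bug: Both operands are integers, so '/' performs integer division and truncates

Fix: Cast one side to REAL so the division keeps the fractional part

Corrected query:
SELECT customer, SUM(quantity) * 1.0 / COUNT(*) AS avg_quantity FROM orders GROUP BY customer

Result:
customer | avg_quantity
---------+-------------
Bob      | 3           
Carol    | 8.666667    
Eve      | 12          
Grace    | 2           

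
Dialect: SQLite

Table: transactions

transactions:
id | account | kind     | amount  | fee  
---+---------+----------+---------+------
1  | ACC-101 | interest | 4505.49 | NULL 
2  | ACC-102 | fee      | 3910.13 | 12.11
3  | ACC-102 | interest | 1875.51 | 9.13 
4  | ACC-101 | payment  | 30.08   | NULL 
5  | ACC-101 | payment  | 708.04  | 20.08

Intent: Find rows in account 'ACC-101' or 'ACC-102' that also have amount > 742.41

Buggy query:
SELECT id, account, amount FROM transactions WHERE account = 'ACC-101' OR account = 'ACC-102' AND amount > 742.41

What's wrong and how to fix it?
Bug: Without parentheses, AND is evaluated before OR, so the amount filter only applies to the 'ACC-102' branch

Fix: Group the OR with parentheses (or use IN), then AND the threshold

Corrected query:
SELECT id, account, amount FROM transactions WHERE (account = 'ACC-101' OR account = 'ACC-102') AND amount > 742.41

Result:
id | account | amount 
---+---------+--------
1  | ACC-101 | 4505.49
2  | ACC-102 | 3910.13
3  | ACC-102 | 1875.51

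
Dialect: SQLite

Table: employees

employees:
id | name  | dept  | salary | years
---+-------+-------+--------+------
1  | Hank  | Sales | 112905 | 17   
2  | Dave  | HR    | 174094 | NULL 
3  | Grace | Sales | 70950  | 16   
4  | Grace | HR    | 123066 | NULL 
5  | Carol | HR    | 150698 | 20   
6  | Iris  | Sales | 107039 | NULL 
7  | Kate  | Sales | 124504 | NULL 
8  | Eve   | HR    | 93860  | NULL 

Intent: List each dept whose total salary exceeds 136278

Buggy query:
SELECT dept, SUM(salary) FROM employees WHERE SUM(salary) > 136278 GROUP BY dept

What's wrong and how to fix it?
Bug: WHERE runs before GROUP BY, so aggregates aren't available there

Fix: Move the aggregate condition to a HAVING clause

Corrected query:
SELECT dept, SUM(salary) FROM employees GROUP BY dept HAVING SUM(salary) > 136278

Result:
dept  | SUM(salary)
------+------------
HR    | 541718     
Sales | 415398     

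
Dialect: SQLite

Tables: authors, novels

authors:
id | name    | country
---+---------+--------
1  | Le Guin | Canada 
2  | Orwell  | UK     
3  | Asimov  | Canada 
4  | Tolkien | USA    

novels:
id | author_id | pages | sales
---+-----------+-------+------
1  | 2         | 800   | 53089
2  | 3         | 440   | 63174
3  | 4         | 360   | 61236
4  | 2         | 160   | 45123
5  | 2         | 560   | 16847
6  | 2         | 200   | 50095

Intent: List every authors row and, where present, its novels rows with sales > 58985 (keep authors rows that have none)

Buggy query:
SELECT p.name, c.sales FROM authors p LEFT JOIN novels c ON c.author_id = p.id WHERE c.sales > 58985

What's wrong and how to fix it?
Bug: Filtering c.sales in WHERE discards the NULL rows produced by LEFT JOIN, turning it into an inner join

Fix: Move the right-table condition into the ON clause so unmatched parents are kept

Corrected query:
SELECT p.name, c.sales FROM authors p LEFT JOIN novels c ON c.author_id = p.id AND c.sales > 58985

Result:
name    | sales
--------+------
Le Guin | NULL 
Orwell  | NULL 
Asimov  | 63174
Tolkien | 61236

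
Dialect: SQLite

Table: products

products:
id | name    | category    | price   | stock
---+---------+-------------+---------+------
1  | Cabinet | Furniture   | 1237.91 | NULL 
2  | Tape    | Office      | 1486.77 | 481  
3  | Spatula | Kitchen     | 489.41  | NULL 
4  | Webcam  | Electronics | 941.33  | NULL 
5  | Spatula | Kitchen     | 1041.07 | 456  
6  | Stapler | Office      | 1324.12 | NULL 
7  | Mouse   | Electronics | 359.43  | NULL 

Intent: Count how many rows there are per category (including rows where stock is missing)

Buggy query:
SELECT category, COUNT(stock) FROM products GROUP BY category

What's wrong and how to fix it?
Bug: COUNT(stock) skips NULLs, so groups with missing stock are undercounted

Fix: Replace COUNT(stock) with COUNT(*)

Corrected query:
SELECT category, COUNT(*) FROM products GROUP BY category

Result:
category    | COUNT(*)
------------+---------
Electronics | 2       
Furniture   | 1       
Kitchen     | 2       
Office      | 2       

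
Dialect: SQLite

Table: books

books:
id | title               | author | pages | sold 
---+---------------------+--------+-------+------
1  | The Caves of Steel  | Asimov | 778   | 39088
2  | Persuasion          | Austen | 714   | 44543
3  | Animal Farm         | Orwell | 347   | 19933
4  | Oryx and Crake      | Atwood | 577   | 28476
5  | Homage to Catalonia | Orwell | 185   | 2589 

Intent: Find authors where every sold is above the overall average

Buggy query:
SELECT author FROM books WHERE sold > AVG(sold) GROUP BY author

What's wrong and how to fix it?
Bug: AVG() is an aggregate; it can't sit directly in WHERE

Fix: Use a subquery for AVG and a HAVING MIN(...) filter so the condition holds for every row in the group

Corrected query:
SELECT author FROM books GROUP BY author HAVING MIN(sold) > (SELECT AVG(sold) FROM books)

Result:
author
------
Asimov
Atwood
Austen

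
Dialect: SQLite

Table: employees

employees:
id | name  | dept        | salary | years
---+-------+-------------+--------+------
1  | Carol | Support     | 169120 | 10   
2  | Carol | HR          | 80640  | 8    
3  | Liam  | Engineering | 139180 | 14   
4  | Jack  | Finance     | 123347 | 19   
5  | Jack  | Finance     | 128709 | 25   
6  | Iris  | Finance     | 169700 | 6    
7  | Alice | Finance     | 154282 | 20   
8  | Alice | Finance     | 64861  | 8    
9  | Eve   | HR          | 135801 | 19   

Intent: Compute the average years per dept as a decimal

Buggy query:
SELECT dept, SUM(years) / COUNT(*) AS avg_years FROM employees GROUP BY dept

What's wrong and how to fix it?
Bug: SUM(years) and COUNT(*) are both integers; the division truncates the fractional part

Fix: Multiply by 1.0 (or CAST to REAL) to force floating-point division

Corrected query:
SELECT dept, SUM(years) * 1.0 / COUNT(*) AS avg_years FROM employees GROUP BY dept

Result:
dept        | avg_years
------------+----------
Engineering | 14       
Finance     | 15.6     
HR          | 13.5     
Support     | 10       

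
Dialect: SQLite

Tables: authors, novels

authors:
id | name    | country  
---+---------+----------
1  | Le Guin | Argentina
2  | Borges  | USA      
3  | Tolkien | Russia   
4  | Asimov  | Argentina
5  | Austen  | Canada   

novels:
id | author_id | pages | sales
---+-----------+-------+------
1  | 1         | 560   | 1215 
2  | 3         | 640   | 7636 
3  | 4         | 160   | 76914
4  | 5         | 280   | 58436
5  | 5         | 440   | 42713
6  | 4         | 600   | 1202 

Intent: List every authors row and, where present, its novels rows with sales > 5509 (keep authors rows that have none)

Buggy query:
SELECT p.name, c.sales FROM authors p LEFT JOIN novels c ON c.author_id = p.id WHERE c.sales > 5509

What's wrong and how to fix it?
Bug: A WHERE condition on the right-hand table after LEFT JOIN drops unmatched parents

Fix: Move the right-table condition into the ON clause so unmatched parents are kept

Corrected query:
SELECT p.name, c.sales FROM authors p LEFT JOIN novels c ON c.author_id = p.id AND c.sales > 5509

Result:
name    | sales
--------+------
Le Guin | NULL 
Borges  | NULL 
Tolkien | 7636 
Asimov  | 76914
Austen  | 42713
Austen  | 58436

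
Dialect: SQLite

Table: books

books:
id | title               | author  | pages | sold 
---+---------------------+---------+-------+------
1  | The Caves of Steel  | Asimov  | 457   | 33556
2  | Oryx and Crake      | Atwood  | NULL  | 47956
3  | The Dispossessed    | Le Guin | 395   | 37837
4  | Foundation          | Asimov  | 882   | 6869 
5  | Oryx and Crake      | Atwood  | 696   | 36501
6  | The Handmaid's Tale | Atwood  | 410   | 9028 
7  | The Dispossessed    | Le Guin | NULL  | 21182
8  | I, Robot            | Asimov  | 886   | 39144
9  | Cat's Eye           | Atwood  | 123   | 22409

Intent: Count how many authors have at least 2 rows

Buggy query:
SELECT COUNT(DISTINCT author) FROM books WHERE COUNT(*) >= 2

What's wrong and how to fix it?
Bug: WHERE filters individual rows, not groups, so a group-level COUNT is invalid there

Fix: Use a subquery that GROUPs and filters with HAVING, then count its rows

Corrected query:
SELECT COUNT(*) FROM (SELECT author FROM books GROUP BY author HAVING COUNT(*) >= 2)

Result:
COUNT(*)
--------
3       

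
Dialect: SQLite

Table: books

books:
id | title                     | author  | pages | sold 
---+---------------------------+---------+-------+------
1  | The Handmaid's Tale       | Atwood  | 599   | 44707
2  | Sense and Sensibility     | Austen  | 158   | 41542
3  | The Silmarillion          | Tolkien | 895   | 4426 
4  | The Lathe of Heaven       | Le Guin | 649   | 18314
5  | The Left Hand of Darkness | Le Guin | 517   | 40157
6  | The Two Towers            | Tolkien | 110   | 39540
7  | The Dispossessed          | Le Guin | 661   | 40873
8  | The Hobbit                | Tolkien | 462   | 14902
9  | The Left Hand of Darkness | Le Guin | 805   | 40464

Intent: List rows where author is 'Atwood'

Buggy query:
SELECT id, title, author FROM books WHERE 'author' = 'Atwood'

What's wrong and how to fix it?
Bug: Single quotes denote string literals in SQL; the column name is being compared as a constant string

Fix: Reference the column as author without single quotes

Corrected query:
SELECT id, title, author FROM books WHERE author = 'Atwood'

Result:
id | title               | author
---+---------------------+-------
1  | The Handmaid's Tale | Atwood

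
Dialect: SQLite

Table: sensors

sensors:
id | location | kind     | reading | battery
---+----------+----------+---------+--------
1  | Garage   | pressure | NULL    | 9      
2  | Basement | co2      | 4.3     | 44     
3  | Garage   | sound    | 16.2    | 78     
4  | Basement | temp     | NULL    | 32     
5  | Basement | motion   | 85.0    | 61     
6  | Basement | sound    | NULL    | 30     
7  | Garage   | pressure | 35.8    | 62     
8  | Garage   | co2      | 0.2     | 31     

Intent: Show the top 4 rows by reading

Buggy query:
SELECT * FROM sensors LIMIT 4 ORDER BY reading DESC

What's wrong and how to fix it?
Bug: ORDER BY cannot follow LIMIT; LIMIT is the final clause

Fix: Swap the clauses: ORDER BY first, then LIMIT

Corrected query:
SELECT * FROM sensors ORDER BY reading DESC LIMIT 4

Result:
id | location | kind     | reading | battery
---+----------+----------+---------+--------
5  | Basement | motion   | 85      | 61     
7  | Garage   | pressure | 35.8    | 62     
3  | Garage   | sound    | 16.2    | 78     
2  | Basement | co2      | 4.3     | 44     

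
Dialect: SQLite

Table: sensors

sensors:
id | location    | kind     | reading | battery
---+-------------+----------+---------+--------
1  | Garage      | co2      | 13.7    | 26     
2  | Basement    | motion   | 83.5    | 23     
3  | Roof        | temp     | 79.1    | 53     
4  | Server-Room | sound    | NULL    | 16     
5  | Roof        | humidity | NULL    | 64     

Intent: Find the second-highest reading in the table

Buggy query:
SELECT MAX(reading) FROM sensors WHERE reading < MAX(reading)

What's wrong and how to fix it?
Bug: MAX(reading) on the right of the comparison is an aggregate-in-WHERE error

Fix: Put the inner MAX in a scalar subquery

Corrected query:
SELECT MAX(reading) FROM sensors WHERE reading < (SELECT MAX(reading) FROM sensors)

Result:
MAX(reading)
------------
79.1        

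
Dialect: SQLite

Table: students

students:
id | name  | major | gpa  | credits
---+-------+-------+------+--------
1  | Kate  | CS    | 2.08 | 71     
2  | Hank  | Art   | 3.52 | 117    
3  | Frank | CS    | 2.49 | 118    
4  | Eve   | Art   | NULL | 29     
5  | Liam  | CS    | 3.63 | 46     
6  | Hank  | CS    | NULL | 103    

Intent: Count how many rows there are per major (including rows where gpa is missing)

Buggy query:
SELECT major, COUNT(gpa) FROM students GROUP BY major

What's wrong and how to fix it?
Bug: COUNT(column) counts non-NULL values only; rows with NULL gpa aren't counted

Fix: Replace COUNT(gpa) with COUNT(*)

Corrected query:
SELECT major, COUNT(*) FROM students GROUP BY major

Result:
major | COUNT(*)
------+---------
Art   | 2       
CS    | 4       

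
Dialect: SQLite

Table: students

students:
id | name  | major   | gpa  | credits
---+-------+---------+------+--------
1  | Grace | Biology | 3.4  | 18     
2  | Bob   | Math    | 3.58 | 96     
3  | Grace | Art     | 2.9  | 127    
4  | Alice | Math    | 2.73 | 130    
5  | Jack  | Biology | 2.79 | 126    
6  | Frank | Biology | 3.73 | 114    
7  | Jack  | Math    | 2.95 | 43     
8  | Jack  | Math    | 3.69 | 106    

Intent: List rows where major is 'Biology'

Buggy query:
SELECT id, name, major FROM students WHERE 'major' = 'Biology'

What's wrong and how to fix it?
Bug: Single quotes denote string literals in SQL; the column name is being compared as a constant string

Fix: Remove the quotes around the column name (or use double quotes for an identifier)

Corrected query:
SELECT id, name, major FROM students WHERE major = 'Biology'

Result:
id | name  | major  
---+-------+--------
1  | Grace | Biology
5  | Jack  | Biology
6  | Frank | Biology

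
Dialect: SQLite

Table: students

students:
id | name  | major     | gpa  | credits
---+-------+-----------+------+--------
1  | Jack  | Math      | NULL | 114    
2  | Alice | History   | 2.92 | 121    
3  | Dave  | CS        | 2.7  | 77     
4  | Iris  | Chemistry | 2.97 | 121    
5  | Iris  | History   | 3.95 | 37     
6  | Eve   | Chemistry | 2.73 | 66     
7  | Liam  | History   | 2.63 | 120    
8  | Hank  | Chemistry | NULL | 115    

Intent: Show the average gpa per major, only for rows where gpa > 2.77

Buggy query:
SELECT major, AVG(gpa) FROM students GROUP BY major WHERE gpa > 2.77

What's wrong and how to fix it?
Bug: WHERE cannot follow GROUP BY

Fix: Place WHERE between FROM and GROUP BY

Corrected query:
SELECT major, AVG(gpa) FROM students WHERE gpa > 2.77 GROUP BY major

Result:
major     | AVG(gpa)
----------+---------
Chemistry | 2.97    
History   | 3.435   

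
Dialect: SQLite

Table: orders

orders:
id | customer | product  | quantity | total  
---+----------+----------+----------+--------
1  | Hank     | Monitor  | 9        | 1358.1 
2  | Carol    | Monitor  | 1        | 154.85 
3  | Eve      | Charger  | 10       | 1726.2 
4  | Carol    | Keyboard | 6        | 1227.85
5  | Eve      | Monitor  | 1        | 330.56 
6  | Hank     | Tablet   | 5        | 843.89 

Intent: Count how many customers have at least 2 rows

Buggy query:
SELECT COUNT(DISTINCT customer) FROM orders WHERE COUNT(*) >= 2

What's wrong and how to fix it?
Bug: COUNT(*) cannot appear in WHERE; the per-group count doesn't exist yet

Fix: Use a subquery that GROUPs and filters with HAVING, then count its rows

Corrected query:
SELECT COUNT(*) FROM (SELECT customer FROM orders GROUP BY customer HAVING COUNT(*) >= 2)

Result:
COUNT(*)
--------
3       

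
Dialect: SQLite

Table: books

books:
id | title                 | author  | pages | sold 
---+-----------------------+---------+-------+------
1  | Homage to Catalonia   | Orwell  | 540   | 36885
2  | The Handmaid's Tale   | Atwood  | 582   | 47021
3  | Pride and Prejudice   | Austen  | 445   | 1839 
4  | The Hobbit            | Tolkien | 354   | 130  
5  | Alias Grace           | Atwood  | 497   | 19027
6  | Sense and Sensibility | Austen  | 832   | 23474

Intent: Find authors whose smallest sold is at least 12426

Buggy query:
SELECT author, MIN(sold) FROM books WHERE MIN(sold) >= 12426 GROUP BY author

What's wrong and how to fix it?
Bug: Aggregates like MIN are computed per group after WHERE runs

Fix: Use HAVING for the per-group MIN condition

Corrected query:
SELECT author, MIN(sold) FROM books GROUP BY author HAVING MIN(sold) >= 12426

Result:
author | MIN(sold)
-------+----------
Atwood | 19027    
Orwell | 36885    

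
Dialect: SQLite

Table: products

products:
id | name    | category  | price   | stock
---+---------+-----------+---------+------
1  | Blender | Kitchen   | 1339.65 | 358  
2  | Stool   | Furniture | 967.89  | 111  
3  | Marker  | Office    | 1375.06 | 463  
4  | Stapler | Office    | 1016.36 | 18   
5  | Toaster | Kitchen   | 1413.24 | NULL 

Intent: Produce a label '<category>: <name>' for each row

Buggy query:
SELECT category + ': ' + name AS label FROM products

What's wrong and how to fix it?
Bug: SQLite uses || for string concatenation; + coerces text to numbers (yielding 0)

Fix: Use the || operator for string concatenation

Corrected query:
SELECT category || ': ' || name AS label FROM products

Result:
label           
----------------
Kitchen: Blender
Furniture: Stool
Office: Marker  
Office: Stapler 
Kitchen: Toaster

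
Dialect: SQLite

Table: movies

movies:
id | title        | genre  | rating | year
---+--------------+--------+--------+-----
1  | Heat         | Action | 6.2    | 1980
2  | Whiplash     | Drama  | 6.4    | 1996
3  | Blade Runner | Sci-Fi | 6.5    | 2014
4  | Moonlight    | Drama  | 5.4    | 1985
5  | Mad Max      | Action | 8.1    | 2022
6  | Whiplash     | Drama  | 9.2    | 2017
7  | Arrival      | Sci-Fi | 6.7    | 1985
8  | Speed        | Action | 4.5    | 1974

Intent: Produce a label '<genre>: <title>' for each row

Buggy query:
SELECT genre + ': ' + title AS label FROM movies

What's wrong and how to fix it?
Bug: SQLite uses || for string concatenation; + coerces text to numbers (yielding 0)

Fix: Replace + with || to concatenate text

Corrected query:
SELECT genre || ': ' || title AS label FROM movies

Result:
label               
--------------------
Action: Heat        
Drama: Whiplash     
Sci-Fi: Blade Runner
Drama: Moonlight    
Action: Mad Max     
Drama: Whiplash     
Sci-Fi: Arrival     
Action: Speed       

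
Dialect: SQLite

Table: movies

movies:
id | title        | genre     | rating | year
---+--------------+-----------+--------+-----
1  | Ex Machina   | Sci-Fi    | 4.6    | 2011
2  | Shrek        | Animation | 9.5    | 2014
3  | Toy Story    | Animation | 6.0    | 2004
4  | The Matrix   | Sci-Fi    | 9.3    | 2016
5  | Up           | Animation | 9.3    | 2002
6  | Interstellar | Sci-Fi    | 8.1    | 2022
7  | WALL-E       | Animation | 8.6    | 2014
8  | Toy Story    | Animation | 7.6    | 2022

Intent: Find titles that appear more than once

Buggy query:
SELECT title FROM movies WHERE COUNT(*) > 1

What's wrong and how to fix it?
Bug: COUNT(*) is an aggregate and cannot be used in WHERE

Fix: Group first, then use HAVING for the count condition

Corrected query:
SELECT title FROM movies GROUP BY title HAVING COUNT(*) > 1

Result:
title    
---------
Toy Story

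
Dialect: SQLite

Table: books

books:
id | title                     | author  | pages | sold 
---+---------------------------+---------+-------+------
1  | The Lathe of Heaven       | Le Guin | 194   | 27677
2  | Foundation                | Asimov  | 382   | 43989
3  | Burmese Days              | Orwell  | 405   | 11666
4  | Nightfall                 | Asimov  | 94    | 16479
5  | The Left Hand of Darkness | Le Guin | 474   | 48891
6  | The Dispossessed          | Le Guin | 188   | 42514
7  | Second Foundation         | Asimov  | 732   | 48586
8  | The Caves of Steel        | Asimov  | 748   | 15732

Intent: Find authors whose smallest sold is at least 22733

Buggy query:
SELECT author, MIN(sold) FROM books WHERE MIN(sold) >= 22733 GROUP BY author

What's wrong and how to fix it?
Bug: Aggregates like MIN are computed per group after WHERE runs

Fix: Use HAVING for the per-group MIN condition

Corrected query:
SELECT author, MIN(sold) FROM books GROUP BY author HAVING MIN(sold) >= 22733

Result:
author  | MIN(sold)
--------+----------
Le Guin | 27677    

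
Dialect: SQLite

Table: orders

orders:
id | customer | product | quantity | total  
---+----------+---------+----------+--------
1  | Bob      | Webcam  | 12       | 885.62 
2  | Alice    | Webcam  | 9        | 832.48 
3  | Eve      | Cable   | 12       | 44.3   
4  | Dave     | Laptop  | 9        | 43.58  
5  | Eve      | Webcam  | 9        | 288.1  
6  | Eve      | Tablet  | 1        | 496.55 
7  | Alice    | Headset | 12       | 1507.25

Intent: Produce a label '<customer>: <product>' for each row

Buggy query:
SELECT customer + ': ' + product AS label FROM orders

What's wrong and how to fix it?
Bug: SQLite uses || for string concatenation; + coerces text to numbers (yielding 0)

Fix: Use the || operator for string concatenation

Corrected query:
SELECT customer || ': ' || product AS label FROM orders

Result:
label         
--------------
Bob: Webcam   
Alice: Webcam 
Eve: Cable    
Dave: Laptop  
Eve: Webcam   
Eve: Tablet   
Alice: Headset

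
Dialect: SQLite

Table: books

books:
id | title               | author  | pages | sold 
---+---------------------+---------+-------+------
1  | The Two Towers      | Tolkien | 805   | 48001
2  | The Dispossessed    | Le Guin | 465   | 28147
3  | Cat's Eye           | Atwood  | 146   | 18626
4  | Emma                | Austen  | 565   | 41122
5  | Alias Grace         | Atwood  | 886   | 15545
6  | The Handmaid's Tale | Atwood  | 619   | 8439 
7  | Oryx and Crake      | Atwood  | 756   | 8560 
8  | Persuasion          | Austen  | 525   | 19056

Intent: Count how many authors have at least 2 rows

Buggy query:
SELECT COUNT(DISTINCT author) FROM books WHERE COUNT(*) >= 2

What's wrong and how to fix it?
Bug: COUNT(*) cannot appear in WHERE; the per-group count doesn't exist yet

Fix: Group first with HAVING COUNT(*) >= 2, then COUNT the resulting groups

Corrected query:
SELECT COUNT(*) FROM (SELECT author FROM books GROUP BY author HAVING COUNT(*) >= 2)

Result:
COUNT(*)
--------
2       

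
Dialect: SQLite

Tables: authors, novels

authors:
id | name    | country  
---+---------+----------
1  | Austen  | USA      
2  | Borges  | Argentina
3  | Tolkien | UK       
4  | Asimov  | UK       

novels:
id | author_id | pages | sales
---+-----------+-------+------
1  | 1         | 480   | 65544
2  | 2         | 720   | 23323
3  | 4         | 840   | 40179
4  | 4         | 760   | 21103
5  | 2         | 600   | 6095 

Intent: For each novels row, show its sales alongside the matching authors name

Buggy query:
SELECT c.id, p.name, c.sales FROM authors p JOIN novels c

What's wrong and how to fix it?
Bug: Missing join condition: each novels row is matched to all authors rows instead of just its own

Fix: Specify the join condition linking the foreign key to the parent id

Corrected query:
SELECT c.id, p.name, c.sales FROM authors p JOIN novels c ON c.author_id = p.id

Result:
id | name   | sales
---+--------+------
1  | Austen | 65544
2  | Borges | 23323
3  | Asimov | 40179
4  | Asimov | 21103
5  | Borges | 6095 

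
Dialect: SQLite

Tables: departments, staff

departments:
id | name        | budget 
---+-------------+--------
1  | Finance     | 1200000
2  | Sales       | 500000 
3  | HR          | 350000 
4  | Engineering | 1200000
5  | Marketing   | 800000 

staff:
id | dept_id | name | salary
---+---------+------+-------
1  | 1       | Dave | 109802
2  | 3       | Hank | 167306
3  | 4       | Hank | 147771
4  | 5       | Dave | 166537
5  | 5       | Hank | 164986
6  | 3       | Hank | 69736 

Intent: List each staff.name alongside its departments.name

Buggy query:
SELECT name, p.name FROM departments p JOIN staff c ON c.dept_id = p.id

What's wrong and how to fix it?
Bug: Both tables have a 'name' column; the unqualified reference is ambiguous

Fix: Qualify the column with its table alias (c.name)

Corrected query:
SELECT c.name, p.name FROM departments p JOIN staff c ON c.dept_id = p.id

Result:
name | name       
-----+------------
Dave | Finance    
Hank | HR         
Hank | Engineering
Dave | Marketing  
Hank | Marketing  
Hank | HR         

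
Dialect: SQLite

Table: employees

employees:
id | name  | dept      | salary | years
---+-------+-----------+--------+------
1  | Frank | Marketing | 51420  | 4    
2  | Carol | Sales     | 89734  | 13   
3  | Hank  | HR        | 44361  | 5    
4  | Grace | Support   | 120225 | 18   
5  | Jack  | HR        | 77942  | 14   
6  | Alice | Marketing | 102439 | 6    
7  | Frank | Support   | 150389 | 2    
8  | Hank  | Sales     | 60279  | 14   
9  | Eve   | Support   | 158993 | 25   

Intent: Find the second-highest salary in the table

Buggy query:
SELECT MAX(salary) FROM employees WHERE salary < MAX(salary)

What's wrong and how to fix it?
Bug: MAX(salary) on the right of the comparison is an aggregate-in-WHERE error

Fix: Put the inner MAX in a scalar subquery

Corrected query:
SELECT MAX(salary) FROM employees WHERE salary < (SELECT MAX(salary) FROM employees)

Result:
MAX(salary)
-----------
150389     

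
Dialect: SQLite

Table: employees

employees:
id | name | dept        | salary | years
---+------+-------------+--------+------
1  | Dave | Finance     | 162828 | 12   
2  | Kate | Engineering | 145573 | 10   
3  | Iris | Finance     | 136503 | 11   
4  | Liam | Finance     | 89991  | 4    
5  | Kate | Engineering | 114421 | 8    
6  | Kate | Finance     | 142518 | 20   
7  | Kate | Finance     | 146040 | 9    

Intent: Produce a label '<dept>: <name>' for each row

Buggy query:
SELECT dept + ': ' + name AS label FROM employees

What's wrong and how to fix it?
Bug: '+' is numeric addition; on text columns SQLite converts them to 0 instead of concatenating

Fix: Use the || operator for string concatenation

Corrected query:
SELECT dept || ': ' || name AS label FROM employees

Result:
label            
-----------------
Finance: Dave    
Engineering: Kate
Finance: Iris    
Finance: Liam    
Engineering: Kate
Finance: Kate    
Finance: Kate    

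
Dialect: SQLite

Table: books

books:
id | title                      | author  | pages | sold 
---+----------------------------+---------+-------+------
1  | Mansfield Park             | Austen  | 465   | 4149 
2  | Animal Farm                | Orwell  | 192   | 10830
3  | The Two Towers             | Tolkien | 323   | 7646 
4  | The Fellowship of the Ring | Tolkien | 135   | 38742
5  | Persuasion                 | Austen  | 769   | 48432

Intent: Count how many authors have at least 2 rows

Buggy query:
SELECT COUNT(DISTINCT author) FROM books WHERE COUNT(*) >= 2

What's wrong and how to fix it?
Bug: WHERE filters individual rows, not groups, so a group-level COUNT is invalid there

Fix: Use a subquery that GROUPs and filters with HAVING, then count its rows

Corrected query:
SELECT COUNT(*) FROM (SELECT author FROM books GROUP BY author HAVING COUNT(*) >= 2)

Result:
COUNT(*)
--------
2       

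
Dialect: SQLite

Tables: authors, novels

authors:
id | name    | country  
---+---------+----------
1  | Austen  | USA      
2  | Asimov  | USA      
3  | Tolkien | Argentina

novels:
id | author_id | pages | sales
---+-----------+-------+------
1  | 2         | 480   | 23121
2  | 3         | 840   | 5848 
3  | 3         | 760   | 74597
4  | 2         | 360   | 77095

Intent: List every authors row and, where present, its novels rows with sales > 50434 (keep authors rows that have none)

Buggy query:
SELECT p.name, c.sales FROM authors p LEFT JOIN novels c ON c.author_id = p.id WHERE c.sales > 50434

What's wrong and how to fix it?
Bug: A WHERE condition on the right-hand table after LEFT JOIN drops unmatched parents

Fix: Move the right-table condition into the ON clause so unmatched parents are kept

Corrected query:
SELECT p.name, c.sales FROM authors p LEFT JOIN novels c ON c.author_id = p.id AND c.sales > 50434

Result:
name    | sales
--------+------
Austen  | NULL 
Asimov  | 77095
Tolkien | 74597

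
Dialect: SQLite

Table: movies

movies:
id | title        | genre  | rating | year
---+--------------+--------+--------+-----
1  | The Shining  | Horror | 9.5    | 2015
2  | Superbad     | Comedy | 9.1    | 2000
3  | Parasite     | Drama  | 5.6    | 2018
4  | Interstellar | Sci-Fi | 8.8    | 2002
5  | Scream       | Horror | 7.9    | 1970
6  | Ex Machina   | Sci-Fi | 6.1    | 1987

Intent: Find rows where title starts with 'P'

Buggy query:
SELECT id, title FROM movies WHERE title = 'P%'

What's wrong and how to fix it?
Bug: '=' compares the literal string including the % character; pattern matching needs LIKE

Fix: Replace '=' with LIKE so 'P%' is treated as a pattern

Corrected query:
SELECT id, title FROM movies WHERE title LIKE 'P%'

Result:
id | title   
---+---------
3  | Parasite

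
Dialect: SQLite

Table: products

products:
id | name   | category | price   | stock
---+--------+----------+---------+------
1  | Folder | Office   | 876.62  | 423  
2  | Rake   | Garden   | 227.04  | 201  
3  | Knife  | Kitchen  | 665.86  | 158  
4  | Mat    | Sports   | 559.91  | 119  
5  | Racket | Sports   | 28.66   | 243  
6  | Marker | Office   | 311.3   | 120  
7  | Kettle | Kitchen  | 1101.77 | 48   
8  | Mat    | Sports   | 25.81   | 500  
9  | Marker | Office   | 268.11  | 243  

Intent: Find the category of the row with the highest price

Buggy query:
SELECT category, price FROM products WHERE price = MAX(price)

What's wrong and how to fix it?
Bug: WHERE is evaluated per row; an aggregate over the whole table isn't defined there

Fix: Use a subquery: WHERE price = (SELECT MAX(price) FROM products)

Corrected query:
SELECT category, price FROM products WHERE price = (SELECT MAX(price) FROM products)

Result:
category | price  
---------+--------
Kitchen  | 1101.77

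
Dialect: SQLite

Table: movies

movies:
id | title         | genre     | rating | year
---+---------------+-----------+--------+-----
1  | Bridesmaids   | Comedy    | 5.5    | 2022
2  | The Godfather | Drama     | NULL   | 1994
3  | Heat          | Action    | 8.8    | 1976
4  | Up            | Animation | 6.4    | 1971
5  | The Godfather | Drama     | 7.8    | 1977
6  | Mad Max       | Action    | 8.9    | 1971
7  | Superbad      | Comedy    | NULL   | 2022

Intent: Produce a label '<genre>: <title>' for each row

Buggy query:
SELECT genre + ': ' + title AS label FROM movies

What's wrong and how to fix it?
Bug: '+' is numeric addition; on text columns SQLite converts them to 0 instead of concatenating

Fix: Replace + with || to concatenate text

Corrected query:
SELECT genre || ': ' || title AS label FROM movies

Result:
label               
--------------------
Comedy: Bridesmaids 
Drama: The Godfather
Action: Heat        
Animation: Up       
Drama: The Godfather
Action: Mad Max     
Comedy: Superbad    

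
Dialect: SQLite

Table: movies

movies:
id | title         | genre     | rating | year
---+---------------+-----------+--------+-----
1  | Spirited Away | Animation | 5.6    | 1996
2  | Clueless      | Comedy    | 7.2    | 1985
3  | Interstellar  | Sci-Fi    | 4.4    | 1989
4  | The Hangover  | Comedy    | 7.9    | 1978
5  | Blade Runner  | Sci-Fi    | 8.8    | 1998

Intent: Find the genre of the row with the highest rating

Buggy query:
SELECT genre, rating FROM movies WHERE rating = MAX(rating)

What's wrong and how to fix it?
Bug: WHERE is evaluated per row; an aggregate over the whole table isn't defined there

Fix: Wrap MAX in a scalar subquery so WHERE compares against a single value

Corrected query:
SELECT genre, rating FROM movies WHERE rating = (SELECT MAX(rating) FROM movies)

Result:
genre  | rating
-------+-------
Sci-Fi | 8.8   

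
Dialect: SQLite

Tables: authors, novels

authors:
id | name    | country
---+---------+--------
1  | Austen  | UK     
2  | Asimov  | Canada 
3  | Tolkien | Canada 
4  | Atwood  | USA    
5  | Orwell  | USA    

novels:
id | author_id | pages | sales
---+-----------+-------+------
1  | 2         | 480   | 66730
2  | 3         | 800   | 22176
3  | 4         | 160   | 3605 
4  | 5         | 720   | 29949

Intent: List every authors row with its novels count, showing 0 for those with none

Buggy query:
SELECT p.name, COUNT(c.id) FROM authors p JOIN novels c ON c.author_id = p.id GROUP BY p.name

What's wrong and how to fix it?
Bug: INNER JOIN drops authors rows that have no matching novels rows

Fix: Switch to LEFT JOIN to retain unmatched parent rows

Corrected query:
SELECT p.name, COUNT(c.id) FROM authors p LEFT JOIN novels c ON c.author_id = p.id GROUP BY p.name

Result:
name    | COUNT(c.id)
--------+------------
Asimov  | 1          
Atwood  | 1          
Austen  | 0          
Orwell  | 1          
Tolkien | 1          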